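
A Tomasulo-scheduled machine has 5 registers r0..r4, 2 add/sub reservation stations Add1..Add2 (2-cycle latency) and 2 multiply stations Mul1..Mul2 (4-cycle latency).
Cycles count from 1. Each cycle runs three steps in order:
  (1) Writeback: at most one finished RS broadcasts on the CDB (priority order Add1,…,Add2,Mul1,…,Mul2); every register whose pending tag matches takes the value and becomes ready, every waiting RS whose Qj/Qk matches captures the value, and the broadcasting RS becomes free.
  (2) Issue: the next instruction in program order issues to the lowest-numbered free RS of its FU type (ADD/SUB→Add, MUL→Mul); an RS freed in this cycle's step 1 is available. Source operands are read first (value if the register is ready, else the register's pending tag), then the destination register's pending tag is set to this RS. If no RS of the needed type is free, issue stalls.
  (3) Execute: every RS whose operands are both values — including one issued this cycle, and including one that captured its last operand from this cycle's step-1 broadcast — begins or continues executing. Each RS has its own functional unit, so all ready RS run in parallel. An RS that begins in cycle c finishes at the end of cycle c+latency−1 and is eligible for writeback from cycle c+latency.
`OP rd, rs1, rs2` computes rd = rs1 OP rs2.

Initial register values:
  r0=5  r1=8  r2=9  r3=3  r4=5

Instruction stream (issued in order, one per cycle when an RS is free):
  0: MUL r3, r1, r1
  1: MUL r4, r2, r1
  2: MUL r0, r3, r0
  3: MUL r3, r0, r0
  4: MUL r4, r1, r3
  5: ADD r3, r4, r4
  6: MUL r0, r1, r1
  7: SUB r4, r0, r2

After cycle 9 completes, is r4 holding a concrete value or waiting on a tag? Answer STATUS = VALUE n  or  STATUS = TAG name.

STATUS = TAG Mul1

  c1: issue MUL r3<-Mul1  regs: r0:5,r1:8,r2:9,r3:Mul1,r4:5
  c2: issue MUL r4<-Mul2  regs: r0:5,r1:8,r2:9,r3:Mul1,r4:Mul2
  c3: stall  regs: r0:5,r1:8,r2:9,r3:Mul1,r4:Mul2
  c4: stall  regs: r0:5,r1:8,r2:9,r3:Mul1,r4:Mul2
  c5: CDB Mul1=64; issue MUL r0<-Mul1  regs: r0:Mul1,r1:8,r2:9,r3:64,r4:Mul2
  c6: CDB Mul2=72; issue MUL r3<-Mul2  regs: r0:Mul1,r1:8,r2:9,r3:Mul2,r4:72
  c7: stall  regs: r0:Mul1,r1:8,r2:9,r3:Mul2,r4:72
  c8: stall  regs: r0:Mul1,r1:8,r2:9,r3:Mul2,r4:72
  c9: CDB Mul1=320; issue MUL r4<-Mul1  regs: r0:320,r1:8,r2:9,r3:Mul2,r4:Mul1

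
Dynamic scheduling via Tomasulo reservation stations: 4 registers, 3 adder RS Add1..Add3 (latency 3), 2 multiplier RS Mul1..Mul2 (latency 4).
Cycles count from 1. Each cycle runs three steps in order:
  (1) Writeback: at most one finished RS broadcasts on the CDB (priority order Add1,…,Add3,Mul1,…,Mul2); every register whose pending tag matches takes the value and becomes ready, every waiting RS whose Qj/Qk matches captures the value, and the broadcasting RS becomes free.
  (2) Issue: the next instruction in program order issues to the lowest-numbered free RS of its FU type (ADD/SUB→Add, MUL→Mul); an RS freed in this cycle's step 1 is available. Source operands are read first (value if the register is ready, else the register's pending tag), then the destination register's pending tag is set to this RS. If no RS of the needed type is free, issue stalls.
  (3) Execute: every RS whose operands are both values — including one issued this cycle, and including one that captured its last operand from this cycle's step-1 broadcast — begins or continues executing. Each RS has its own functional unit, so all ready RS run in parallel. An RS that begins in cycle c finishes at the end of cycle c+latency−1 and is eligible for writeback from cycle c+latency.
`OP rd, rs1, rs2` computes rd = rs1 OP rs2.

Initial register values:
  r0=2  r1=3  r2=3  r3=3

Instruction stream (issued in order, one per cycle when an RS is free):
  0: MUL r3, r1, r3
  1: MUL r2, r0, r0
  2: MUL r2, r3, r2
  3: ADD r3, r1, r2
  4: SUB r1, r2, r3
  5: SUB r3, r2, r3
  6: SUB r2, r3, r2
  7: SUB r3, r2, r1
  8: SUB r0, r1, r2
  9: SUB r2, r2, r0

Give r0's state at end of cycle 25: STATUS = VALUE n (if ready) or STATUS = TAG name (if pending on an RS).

cycle 1: issue MUL r3<-Mul1 // r0:2,r1:3,r2:3,r3:Mul1
cycle 2: issue MUL r2<-Mul2 // r0:2,r1:3,r2:Mul2,r3:Mul1
cycle 3: stall // r0:2,r1:3,r2:Mul2,r3:Mul1
cycle 4: stall // r0:2,r1:3,r2:Mul2,r3:Mul1
cycle 5: CDB Mul1=9; issue MUL r2<-Mul1 // r0:2,r1:3,r2:Mul1,r3:9
cycle 6: CDB Mul2=4; issue ADD r3<-Add1 // r0:2,r1:3,r2:Mul1,r3:Add1
cycle 7: issue SUB r1<-Add2 // r0:2,r1:Add2,r2:Mul1,r3:Add1
cycle 8: issue SUB r3<-Add3 // r0:2,r1:Add2,r2:Mul1,r3:Add3
cycle 9: stall // r0:2,r1:Add2,r2:Mul1,r3:Add3
cycle 10: CDB Mul1=36; stall // r0:2,r1:Add2,r2:36,r3:Add3
cycle 11: stall // r0:2,r1:Add2,r2:36,r3:Add3
cycle 12: stall // r0:2,r1:Add2,r2:36,r3:Add3
cycle 13: CDB Add1=39; issue SUB r2<-Add1 // r0:2,r1:Add2,r2:Add1,r3:Add3
cycle 14: stall // r0:2,r1:Add2,r2:Add1,r3:Add3
cycle 15: stall // r0:2,r1:Add2,r2:Add1,r3:Add3
cycle 16: CDB Add2=-3; issue SUB r3<-Add2 // r0:2,r1:-3,r2:Add1,r3:Add2
cycle 17: CDB Add3=-3; issue SUB r0<-Add3 // r0:Add3,r1:-3,r2:Add1,r3:Add2
cycle 18: stall // r0:Add3,r1:-3,r2:Add1,r3:Add2
cycle 19: stall // r0:Add3,r1:-3,r2:Add1,r3:Add2
cycle 20: CDB Add1=-39; issue SUB r2<-Add1 // r0:Add3,r1:-3,r2:Add1,r3:Add2
cycle 21: - // r0:Add3,r1:-3,r2:Add1,r3:Add2
cycle 22: - // r0:Add3,r1:-3,r2:Add1,r3:Add2
cycle 23: CDB Add2=-36 // r0:Add3,r1:-3,r2:Add1,r3:-36
cycle 24: CDB Add3=36 // r0:36,r1:-3,r2:Add1,r3:-36
cycle 25: - // r0:36,r1:-3,r2:Add1,r3:-36

STATUS = VALUE 36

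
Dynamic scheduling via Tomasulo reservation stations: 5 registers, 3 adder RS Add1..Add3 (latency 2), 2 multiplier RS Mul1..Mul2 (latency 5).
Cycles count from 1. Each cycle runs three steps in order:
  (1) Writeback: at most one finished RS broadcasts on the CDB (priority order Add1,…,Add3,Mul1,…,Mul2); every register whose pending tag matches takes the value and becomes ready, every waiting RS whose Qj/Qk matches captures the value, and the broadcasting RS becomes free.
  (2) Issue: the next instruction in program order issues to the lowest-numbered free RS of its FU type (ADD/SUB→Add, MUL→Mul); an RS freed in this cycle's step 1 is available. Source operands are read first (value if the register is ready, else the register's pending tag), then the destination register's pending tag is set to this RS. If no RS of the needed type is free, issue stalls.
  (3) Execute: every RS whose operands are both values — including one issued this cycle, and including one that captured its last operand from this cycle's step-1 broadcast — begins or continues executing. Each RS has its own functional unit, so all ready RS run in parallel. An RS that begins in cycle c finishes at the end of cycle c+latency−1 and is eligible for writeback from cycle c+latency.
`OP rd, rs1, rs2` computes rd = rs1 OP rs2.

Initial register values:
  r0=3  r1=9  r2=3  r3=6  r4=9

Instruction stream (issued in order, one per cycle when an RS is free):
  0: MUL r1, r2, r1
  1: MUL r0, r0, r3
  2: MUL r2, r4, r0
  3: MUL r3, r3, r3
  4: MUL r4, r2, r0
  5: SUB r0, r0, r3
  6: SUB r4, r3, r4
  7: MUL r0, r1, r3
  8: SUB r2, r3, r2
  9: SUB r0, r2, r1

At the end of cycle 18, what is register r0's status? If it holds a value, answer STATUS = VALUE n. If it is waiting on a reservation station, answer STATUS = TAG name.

  c1: issue MUL r1<-Mul1  regs: r0:3,r1:Mul1,r2:3,r3:6,r4:9
  c2: issue MUL r0<-Mul2  regs: r0:Mul2,r1:Mul1,r2:3,r3:6,r4:9
  c3: stall  regs: r0:Mul2,r1:Mul1,r2:3,r3:6,r4:9
  c4: stall  regs: r0:Mul2,r1:Mul1,r2:3,r3:6,r4:9
  c5: stall  regs: r0:Mul2,r1:Mul1,r2:3,r3:6,r4:9
  c6: CDB Mul1=27; issue MUL r2<-Mul1  regs: r0:Mul2,r1:27,r2:Mul1,r3:6,r4:9
  c7: CDB Mul2=18; issue MUL r3<-Mul2  regs: r0:18,r1:27,r2:Mul1,r3:Mul2,r4:9
  c8: stall  regs: r0:18,r1:27,r2:Mul1,r3:Mul2,r4:9
  c9: stall  regs: r0:18,r1:27,r2:Mul1,r3:Mul2,r4:9
  c10: stall  regs: r0:18,r1:27,r2:Mul1,r3:Mul2,r4:9
  c11: stall  regs: r0:18,r1:27,r2:Mul1,r3:Mul2,r4:9
  c12: CDB Mul1=162; issue MUL r4<-Mul1  regs: r0:18,r1:27,r2:162,r3:Mul2,r4:Mul1
  c13: CDB Mul2=36; issue SUB r0<-Add1  regs: r0:Add1,r1:27,r2:162,r3:36,r4:Mul1
  c14: issue SUB r4<-Add2  regs: r0:Add1,r1:27,r2:162,r3:36,r4:Add2
  c15: CDB Add1=-18; issue MUL r0<-Mul2  regs: r0:Mul2,r1:27,r2:162,r3:36,r4:Add2
  c16: issue SUB r2<-Add1  regs: r0:Mul2,r1:27,r2:Add1,r3:36,r4:Add2
  c17: CDB Mul1=2916; issue SUB r0<-Add3  regs: r0:Add3,r1:27,r2:Add1,r3:36,r4:Add2
  c18: CDB Add1=-126  regs: r0:Add3,r1:27,r2:-126,r3:36,r4:Add2

STATUS = TAG Add3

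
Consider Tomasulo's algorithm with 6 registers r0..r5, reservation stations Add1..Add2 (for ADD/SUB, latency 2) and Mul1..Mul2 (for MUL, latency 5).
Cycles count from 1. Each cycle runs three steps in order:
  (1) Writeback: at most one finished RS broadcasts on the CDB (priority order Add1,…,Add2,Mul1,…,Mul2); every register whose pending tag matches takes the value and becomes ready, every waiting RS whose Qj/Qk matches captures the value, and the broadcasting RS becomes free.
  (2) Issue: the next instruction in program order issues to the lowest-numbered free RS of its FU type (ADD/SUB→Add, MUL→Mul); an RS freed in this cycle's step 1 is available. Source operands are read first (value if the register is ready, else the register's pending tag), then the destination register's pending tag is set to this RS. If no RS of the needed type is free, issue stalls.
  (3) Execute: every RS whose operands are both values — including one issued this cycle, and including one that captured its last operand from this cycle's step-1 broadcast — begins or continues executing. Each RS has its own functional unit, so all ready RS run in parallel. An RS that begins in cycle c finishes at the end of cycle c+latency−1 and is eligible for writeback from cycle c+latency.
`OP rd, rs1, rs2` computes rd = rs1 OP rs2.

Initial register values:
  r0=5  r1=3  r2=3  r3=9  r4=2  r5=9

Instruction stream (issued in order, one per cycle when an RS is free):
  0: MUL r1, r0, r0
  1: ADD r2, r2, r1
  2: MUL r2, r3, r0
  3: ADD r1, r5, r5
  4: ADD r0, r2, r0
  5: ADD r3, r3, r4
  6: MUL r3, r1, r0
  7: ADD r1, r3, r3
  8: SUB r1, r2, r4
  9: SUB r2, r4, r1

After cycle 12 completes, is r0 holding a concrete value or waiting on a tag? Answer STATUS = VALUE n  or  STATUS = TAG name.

c1: issue MUL r1<-Mul1 | r0:5,r1:Mul1,r2:3,r3:9,r4:2,r5:9
c2: issue ADD r2<-Add1 | r0:5,r1:Mul1,r2:Add1,r3:9,r4:2,r5:9
c3: issue MUL r2<-Mul2 | r0:5,r1:Mul1,r2:Mul2,r3:9,r4:2,r5:9
c4: issue ADD r1<-Add2 | r0:5,r1:Add2,r2:Mul2,r3:9,r4:2,r5:9
c5: stall | r0:5,r1:Add2,r2:Mul2,r3:9,r4:2,r5:9
c6: CDB Add2=18; issue ADD r0<-Add2 | r0:Add2,r1:18,r2:Mul2,r3:9,r4:2,r5:9
c7: CDB Mul1=25; stall | r0:Add2,r1:18,r2:Mul2,r3:9,r4:2,r5:9
c8: CDB Mul2=45; stall | r0:Add2,r1:18,r2:45,r3:9,r4:2,r5:9
c9: CDB Add1=28; issue ADD r3<-Add1 | r0:Add2,r1:18,r2:45,r3:Add1,r4:2,r5:9
c10: CDB Add2=50; issue MUL r3<-Mul1 | r0:50,r1:18,r2:45,r3:Mul1,r4:2,r5:9
c11: CDB Add1=11; issue ADD r1<-Add1 | r0:50,r1:Add1,r2:45,r3:Mul1,r4:2,r5:9
c12: issue SUB r1<-Add2 | r0:50,r1:Add2,r2:45,r3:Mul1,r4:2,r5:9

STATUS = VALUE 50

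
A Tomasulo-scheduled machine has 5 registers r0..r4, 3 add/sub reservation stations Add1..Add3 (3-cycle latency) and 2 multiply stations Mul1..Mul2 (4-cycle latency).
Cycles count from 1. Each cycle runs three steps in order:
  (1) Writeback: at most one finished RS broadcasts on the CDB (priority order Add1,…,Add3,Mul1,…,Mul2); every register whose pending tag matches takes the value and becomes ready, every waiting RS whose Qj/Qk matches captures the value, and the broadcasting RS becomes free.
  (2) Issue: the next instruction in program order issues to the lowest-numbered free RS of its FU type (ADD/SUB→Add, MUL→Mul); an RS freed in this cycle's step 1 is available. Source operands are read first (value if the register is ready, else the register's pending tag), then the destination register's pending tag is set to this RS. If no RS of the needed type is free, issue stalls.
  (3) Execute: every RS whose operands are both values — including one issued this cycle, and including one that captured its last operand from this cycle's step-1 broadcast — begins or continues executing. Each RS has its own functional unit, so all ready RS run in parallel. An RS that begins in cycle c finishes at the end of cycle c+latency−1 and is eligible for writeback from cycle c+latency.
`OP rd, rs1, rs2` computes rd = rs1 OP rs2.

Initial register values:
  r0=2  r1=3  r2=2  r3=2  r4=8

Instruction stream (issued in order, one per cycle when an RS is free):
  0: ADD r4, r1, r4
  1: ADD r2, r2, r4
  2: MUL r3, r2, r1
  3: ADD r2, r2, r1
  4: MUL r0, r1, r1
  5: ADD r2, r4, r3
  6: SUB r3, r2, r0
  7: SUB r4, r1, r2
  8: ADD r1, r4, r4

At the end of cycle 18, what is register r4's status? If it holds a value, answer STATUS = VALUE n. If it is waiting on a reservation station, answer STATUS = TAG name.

cycle 1: issue ADD r4<-Add1 // r0:2,r1:3,r2:2,r3:2,r4:Add1
cycle 2: issue ADD r2<-Add2 // r0:2,r1:3,r2:Add2,r3:2,r4:Add1
cycle 3: issue MUL r3<-Mul1 // r0:2,r1:3,r2:Add2,r3:Mul1,r4:Add1
cycle 4: CDB Add1=11; issue ADD r2<-Add1 // r0:2,r1:3,r2:Add1,r3:Mul1,r4:11
cycle 5: issue MUL r0<-Mul2 // r0:Mul2,r1:3,r2:Add1,r3:Mul1,r4:11
cycle 6: issue ADD r2<-Add3 // r0:Mul2,r1:3,r2:Add3,r3:Mul1,r4:11
cycle 7: CDB Add2=13; issue SUB r3<-Add2 // r0:Mul2,r1:3,r2:Add3,r3:Add2,r4:11
cycle 8: stall // r0:Mul2,r1:3,r2:Add3,r3:Add2,r4:11
cycle 9: CDB Mul2=9; stall // r0:9,r1:3,r2:Add3,r3:Add2,r4:11
cycle 10: CDB Add1=16; issue SUB r4<-Add1 // r0:9,r1:3,r2:Add3,r3:Add2,r4:Add1
cycle 11: CDB Mul1=39; stall // r0:9,r1:3,r2:Add3,r3:Add2,r4:Add1
cycle 12: stall // r0:9,r1:3,r2:Add3,r3:Add2,r4:Add1
cycle 13: stall // r0:9,r1:3,r2:Add3,r3:Add2,r4:Add1
cycle 14: CDB Add3=50; issue ADD r1<-Add3 // r0:9,r1:Add3,r2:50,r3:Add2,r4:Add1
cycle 15: - // r0:9,r1:Add3,r2:50,r3:Add2,r4:Add1
cycle 16: - // r0:9,r1:Add3,r2:50,r3:Add2,r4:Add1
cycle 17: CDB Add1=-47 // r0:9,r1:Add3,r2:50,r3:Add2,r4:-47
cycle 18: CDB Add2=41 // r0:9,r1:Add3,r2:50,r3:41,r4:-47

STATUS = VALUE -47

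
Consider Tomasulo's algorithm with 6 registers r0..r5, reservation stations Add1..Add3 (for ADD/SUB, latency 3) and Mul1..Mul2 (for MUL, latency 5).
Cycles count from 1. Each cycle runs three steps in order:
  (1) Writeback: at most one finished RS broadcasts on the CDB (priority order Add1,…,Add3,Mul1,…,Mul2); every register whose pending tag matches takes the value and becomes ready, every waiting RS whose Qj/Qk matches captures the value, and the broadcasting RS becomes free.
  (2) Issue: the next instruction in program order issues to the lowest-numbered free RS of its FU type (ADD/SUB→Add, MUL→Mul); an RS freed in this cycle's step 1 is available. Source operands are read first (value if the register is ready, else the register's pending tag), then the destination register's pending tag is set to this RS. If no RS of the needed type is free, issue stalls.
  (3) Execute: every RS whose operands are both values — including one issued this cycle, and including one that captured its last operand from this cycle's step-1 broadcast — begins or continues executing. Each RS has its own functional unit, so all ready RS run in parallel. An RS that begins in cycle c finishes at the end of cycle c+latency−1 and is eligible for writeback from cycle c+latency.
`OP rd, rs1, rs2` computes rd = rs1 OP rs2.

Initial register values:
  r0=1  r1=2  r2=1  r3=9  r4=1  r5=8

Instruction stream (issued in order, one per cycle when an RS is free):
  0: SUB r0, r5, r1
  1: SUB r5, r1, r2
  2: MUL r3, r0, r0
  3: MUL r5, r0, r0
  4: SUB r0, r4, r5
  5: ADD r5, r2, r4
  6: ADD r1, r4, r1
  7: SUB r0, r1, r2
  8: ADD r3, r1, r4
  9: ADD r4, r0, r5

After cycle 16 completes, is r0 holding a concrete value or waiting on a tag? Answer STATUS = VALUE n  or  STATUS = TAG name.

STATUS = VALUE 2

cycle 1: issue SUB r0<-Add1 // r0:Add1,r1:2,r2:1,r3:9,r4:1,r5:8
cycle 2: issue SUB r5<-Add2 // r0:Add1,r1:2,r2:1,r3:9,r4:1,r5:Add2
cycle 3: issue MUL r3<-Mul1 // r0:Add1,r1:2,r2:1,r3:Mul1,r4:1,r5:Add2
cycle 4: CDB Add1=6; issue MUL r5<-Mul2 // r0:6,r1:2,r2:1,r3:Mul1,r4:1,r5:Mul2
cycle 5: CDB Add2=1; issue SUB r0<-Add1 // r0:Add1,r1:2,r2:1,r3:Mul1,r4:1,r5:Mul2
cycle 6: issue ADD r5<-Add2 // r0:Add1,r1:2,r2:1,r3:Mul1,r4:1,r5:Add2
cycle 7: issue ADD r1<-Add3 // r0:Add1,r1:Add3,r2:1,r3:Mul1,r4:1,r5:Add2
cycle 8: stall // r0:Add1,r1:Add3,r2:1,r3:Mul1,r4:1,r5:Add2
cycle 9: CDB Add2=2; issue SUB r0<-Add2 // r0:Add2,r1:Add3,r2:1,r3:Mul1,r4:1,r5:2
cycle 10: CDB Add3=3; issue ADD r3<-Add3 // r0:Add2,r1:3,r2:1,r3:Add3,r4:1,r5:2
cycle 11: CDB Mul1=36; stall // r0:Add2,r1:3,r2:1,r3:Add3,r4:1,r5:2
cycle 12: CDB Mul2=36; stall // r0:Add2,r1:3,r2:1,r3:Add3,r4:1,r5:2
cycle 13: CDB Add2=2; issue ADD r4<-Add2 // r0:2,r1:3,r2:1,r3:Add3,r4:Add2,r5:2
cycle 14: CDB Add3=4 // r0:2,r1:3,r2:1,r3:4,r4:Add2,r5:2
cycle 15: CDB Add1=-35 // r0:2,r1:3,r2:1,r3:4,r4:Add2,r5:2
cycle 16: CDB Add2=4 // r0:2,r1:3,r2:1,r3:4,r4:4,r5:2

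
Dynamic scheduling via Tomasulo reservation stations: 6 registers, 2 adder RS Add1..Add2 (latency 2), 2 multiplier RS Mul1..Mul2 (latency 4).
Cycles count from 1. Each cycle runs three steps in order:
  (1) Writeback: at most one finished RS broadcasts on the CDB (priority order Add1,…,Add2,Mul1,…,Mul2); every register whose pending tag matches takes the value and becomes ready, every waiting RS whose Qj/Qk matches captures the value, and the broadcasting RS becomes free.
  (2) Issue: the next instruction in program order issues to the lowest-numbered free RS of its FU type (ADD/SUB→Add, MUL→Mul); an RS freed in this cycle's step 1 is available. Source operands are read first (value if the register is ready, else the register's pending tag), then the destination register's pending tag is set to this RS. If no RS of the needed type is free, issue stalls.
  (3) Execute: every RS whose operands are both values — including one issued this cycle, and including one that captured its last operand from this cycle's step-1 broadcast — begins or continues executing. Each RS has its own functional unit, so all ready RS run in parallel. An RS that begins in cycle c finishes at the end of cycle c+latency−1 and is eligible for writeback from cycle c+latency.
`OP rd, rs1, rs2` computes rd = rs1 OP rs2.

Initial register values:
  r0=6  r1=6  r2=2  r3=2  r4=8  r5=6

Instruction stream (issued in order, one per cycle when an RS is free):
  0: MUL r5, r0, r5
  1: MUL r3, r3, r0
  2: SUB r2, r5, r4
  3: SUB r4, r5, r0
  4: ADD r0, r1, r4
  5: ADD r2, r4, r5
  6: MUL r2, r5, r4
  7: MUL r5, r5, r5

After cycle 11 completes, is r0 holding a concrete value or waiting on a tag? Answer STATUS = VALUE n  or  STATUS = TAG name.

cycle 1: issue MUL r5<-Mul1 // r0:6,r1:6,r2:2,r3:2,r4:8,r5:Mul1
cycle 2: issue MUL r3<-Mul2 // r0:6,r1:6,r2:2,r3:Mul2,r4:8,r5:Mul1
cycle 3: issue SUB r2<-Add1 // r0:6,r1:6,r2:Add1,r3:Mul2,r4:8,r5:Mul1
cycle 4: issue SUB r4<-Add2 // r0:6,r1:6,r2:Add1,r3:Mul2,r4:Add2,r5:Mul1
cycle 5: CDB Mul1=36; stall // r0:6,r1:6,r2:Add1,r3:Mul2,r4:Add2,r5:36
cycle 6: CDB Mul2=12; stall // r0:6,r1:6,r2:Add1,r3:12,r4:Add2,r5:36
cycle 7: CDB Add1=28; issue ADD r0<-Add1 // r0:Add1,r1:6,r2:28,r3:12,r4:Add2,r5:36
cycle 8: CDB Add2=30; issue ADD r2<-Add2 // r0:Add1,r1:6,r2:Add2,r3:12,r4:30,r5:36
cycle 9: issue MUL r2<-Mul1 // r0:Add1,r1:6,r2:Mul1,r3:12,r4:30,r5:36
cycle 10: CDB Add1=36; issue MUL r5<-Mul2 // r0:36,r1:6,r2:Mul1,r3:12,r4:30,r5:Mul2
cycle 11: CDB Add2=66 // r0:36,r1:6,r2:Mul1,r3:12,r4:30,r5:Mul2

STATUS = VALUE 36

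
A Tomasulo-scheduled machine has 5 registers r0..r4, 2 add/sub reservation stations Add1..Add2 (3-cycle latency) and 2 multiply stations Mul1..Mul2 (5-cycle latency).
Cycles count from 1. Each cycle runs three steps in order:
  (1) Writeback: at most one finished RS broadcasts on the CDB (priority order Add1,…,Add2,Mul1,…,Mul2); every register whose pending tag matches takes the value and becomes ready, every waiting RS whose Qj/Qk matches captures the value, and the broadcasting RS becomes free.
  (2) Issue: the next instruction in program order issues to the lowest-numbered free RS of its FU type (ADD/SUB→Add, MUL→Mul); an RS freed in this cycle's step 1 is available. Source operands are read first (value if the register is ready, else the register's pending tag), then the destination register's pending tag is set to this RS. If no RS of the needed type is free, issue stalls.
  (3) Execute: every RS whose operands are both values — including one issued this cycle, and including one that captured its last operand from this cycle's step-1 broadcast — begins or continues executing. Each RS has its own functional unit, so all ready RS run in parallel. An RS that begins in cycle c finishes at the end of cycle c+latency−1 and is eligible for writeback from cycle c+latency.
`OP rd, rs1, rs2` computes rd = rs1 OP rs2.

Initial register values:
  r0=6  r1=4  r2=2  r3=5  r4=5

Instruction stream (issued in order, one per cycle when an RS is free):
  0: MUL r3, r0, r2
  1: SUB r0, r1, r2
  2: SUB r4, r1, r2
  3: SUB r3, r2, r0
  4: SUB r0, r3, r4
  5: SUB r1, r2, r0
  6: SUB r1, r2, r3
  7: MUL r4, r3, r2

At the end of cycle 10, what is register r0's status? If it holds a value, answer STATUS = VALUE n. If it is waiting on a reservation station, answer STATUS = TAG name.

  c1: issue MUL r3<-Mul1  regs: r0:6,r1:4,r2:2,r3:Mul1,r4:5
  c2: issue SUB r0<-Add1  regs: r0:Add1,r1:4,r2:2,r3:Mul1,r4:5
  c3: issue SUB r4<-Add2  regs: r0:Add1,r1:4,r2:2,r3:Mul1,r4:Add2
  c4: stall  regs: r0:Add1,r1:4,r2:2,r3:Mul1,r4:Add2
  c5: CDB Add1=2; issue SUB r3<-Add1  regs: r0:2,r1:4,r2:2,r3:Add1,r4:Add2
  c6: CDB Add2=2; issue SUB r0<-Add2  regs: r0:Add2,r1:4,r2:2,r3:Add1,r4:2
  c7: CDB Mul1=12; stall  regs: r0:Add2,r1:4,r2:2,r3:Add1,r4:2
  c8: CDB Add1=0; issue SUB r1<-Add1  regs: r0:Add2,r1:Add1,r2:2,r3:0,r4:2
  c9: stall  regs: r0:Add2,r1:Add1,r2:2,r3:0,r4:2
  c10: stall  regs: r0:Add2,r1:Add1,r2:2,r3:0,r4:2

STATUS = TAG Add2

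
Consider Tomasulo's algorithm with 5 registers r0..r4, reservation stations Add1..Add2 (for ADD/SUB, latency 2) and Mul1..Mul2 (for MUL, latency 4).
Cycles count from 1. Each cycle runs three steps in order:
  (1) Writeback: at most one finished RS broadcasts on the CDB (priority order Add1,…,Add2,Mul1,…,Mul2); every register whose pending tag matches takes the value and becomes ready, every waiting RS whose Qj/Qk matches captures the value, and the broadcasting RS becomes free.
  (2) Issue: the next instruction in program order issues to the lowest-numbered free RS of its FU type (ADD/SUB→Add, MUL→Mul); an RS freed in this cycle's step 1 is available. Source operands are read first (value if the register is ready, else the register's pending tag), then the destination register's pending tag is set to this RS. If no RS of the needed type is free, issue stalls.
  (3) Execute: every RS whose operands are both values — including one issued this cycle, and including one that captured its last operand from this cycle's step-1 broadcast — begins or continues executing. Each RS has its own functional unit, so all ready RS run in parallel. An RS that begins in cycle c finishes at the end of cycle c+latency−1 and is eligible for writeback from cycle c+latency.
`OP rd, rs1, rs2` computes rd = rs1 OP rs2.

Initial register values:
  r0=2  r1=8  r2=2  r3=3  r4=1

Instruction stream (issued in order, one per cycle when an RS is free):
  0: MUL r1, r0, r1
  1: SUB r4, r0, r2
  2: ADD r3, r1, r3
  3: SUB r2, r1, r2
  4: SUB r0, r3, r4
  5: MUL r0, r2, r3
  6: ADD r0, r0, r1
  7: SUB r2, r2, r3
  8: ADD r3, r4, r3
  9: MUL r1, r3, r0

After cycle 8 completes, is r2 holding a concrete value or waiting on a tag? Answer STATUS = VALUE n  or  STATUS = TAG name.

c1: issue MUL r1<-Mul1 | r0:2,r1:Mul1,r2:2,r3:3,r4:1
c2: issue SUB r4<-Add1 | r0:2,r1:Mul1,r2:2,r3:3,r4:Add1
c3: issue ADD r3<-Add2 | r0:2,r1:Mul1,r2:2,r3:Add2,r4:Add1
c4: CDB Add1=0; issue SUB r2<-Add1 | r0:2,r1:Mul1,r2:Add1,r3:Add2,r4:0
c5: CDB Mul1=16; stall | r0:2,r1:16,r2:Add1,r3:Add2,r4:0
c6: stall | r0:2,r1:16,r2:Add1,r3:Add2,r4:0
c7: CDB Add1=14; issue SUB r0<-Add1 | r0:Add1,r1:16,r2:14,r3:Add2,r4:0
c8: CDB Add2=19; issue MUL r0<-Mul1 | r0:Mul1,r1:16,r2:14,r3:19,r4:0

STATUS = VALUE 14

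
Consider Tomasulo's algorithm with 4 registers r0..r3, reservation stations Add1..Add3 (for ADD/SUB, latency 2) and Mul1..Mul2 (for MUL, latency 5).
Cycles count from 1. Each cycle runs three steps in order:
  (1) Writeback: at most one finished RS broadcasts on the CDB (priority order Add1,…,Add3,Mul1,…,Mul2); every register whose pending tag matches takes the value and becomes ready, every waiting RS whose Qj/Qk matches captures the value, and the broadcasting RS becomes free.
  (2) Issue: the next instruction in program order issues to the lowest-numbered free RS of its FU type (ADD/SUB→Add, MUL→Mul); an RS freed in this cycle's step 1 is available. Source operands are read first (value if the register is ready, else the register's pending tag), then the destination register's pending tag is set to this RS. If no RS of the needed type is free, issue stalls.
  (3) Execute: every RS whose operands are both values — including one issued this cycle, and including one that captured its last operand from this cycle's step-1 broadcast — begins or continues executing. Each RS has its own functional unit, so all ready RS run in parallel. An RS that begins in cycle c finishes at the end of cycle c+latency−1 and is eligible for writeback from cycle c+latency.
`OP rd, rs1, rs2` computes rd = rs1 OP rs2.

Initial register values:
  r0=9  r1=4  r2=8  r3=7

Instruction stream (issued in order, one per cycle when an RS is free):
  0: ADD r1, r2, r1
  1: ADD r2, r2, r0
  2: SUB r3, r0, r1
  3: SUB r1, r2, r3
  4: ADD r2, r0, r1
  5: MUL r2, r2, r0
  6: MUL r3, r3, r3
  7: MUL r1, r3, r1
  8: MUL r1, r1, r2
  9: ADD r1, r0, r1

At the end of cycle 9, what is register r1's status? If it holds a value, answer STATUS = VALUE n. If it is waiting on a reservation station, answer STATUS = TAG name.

  c1: issue ADD r1<-Add1  regs: r0:9,r1:Add1,r2:8,r3:7
  c2: issue ADD r2<-Add2  regs: r0:9,r1:Add1,r2:Add2,r3:7
  c3: CDB Add1=12; issue SUB r3<-Add1  regs: r0:9,r1:12,r2:Add2,r3:Add1
  c4: CDB Add2=17; issue SUB r1<-Add2  regs: r0:9,r1:Add2,r2:17,r3:Add1
  c5: CDB Add1=-3; issue ADD r2<-Add1  regs: r0:9,r1:Add2,r2:Add1,r3:-3
  c6: issue MUL r2<-Mul1  regs: r0:9,r1:Add2,r2:Mul1,r3:-3
  c7: CDB Add2=20; issue MUL r3<-Mul2  regs: r0:9,r1:20,r2:Mul1,r3:Mul2
  c8: stall  regs: r0:9,r1:20,r2:Mul1,r3:Mul2
  c9: CDB Add1=29; stall  regs: r0:9,r1:20,r2:Mul1,r3:Mul2

STATUS = VALUE 20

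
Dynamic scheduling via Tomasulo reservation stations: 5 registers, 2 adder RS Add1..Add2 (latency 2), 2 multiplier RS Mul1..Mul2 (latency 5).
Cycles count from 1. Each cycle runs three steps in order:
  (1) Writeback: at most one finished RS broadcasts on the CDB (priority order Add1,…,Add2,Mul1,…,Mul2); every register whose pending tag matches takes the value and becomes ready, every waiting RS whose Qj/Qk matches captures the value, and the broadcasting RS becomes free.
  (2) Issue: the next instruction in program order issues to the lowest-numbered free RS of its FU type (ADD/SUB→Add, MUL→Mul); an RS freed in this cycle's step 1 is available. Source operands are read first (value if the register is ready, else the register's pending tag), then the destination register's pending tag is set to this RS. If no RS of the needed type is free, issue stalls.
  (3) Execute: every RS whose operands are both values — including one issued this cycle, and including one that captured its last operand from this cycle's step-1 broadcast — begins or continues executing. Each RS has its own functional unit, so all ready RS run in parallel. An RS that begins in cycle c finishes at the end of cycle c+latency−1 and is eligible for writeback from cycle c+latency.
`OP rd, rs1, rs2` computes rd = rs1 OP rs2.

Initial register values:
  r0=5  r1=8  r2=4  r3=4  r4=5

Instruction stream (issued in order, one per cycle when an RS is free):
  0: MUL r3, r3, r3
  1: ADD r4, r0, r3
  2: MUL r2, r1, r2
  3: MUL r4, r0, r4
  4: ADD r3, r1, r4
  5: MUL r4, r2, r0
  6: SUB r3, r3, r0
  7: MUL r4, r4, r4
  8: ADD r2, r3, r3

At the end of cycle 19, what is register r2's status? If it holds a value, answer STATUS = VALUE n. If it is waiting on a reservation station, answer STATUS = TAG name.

cycle 1: issue MUL r3<-Mul1 // r0:5,r1:8,r2:4,r3:Mul1,r4:5
cycle 2: issue ADD r4<-Add1 // r0:5,r1:8,r2:4,r3:Mul1,r4:Add1
cycle 3: issue MUL r2<-Mul2 // r0:5,r1:8,r2:Mul2,r3:Mul1,r4:Add1
cycle 4: stall // r0:5,r1:8,r2:Mul2,r3:Mul1,r4:Add1
cycle 5: stall // r0:5,r1:8,r2:Mul2,r3:Mul1,r4:Add1
cycle 6: CDB Mul1=16; issue MUL r4<-Mul1 // r0:5,r1:8,r2:Mul2,r3:16,r4:Mul1
cycle 7: issue ADD r3<-Add2 // r0:5,r1:8,r2:Mul2,r3:Add2,r4:Mul1
cycle 8: CDB Add1=21; stall // r0:5,r1:8,r2:Mul2,r3:Add2,r4:Mul1
cycle 9: CDB Mul2=32; issue MUL r4<-Mul2 // r0:5,r1:8,r2:32,r3:Add2,r4:Mul2
cycle 10: issue SUB r3<-Add1 // r0:5,r1:8,r2:32,r3:Add1,r4:Mul2
cycle 11: stall // r0:5,r1:8,r2:32,r3:Add1,r4:Mul2
cycle 12: stall // r0:5,r1:8,r2:32,r3:Add1,r4:Mul2
cycle 13: CDB Mul1=105; issue MUL r4<-Mul1 // r0:5,r1:8,r2:32,r3:Add1,r4:Mul1
cycle 14: CDB Mul2=160; stall // r0:5,r1:8,r2:32,r3:Add1,r4:Mul1
cycle 15: CDB Add2=113; issue ADD r2<-Add2 // r0:5,r1:8,r2:Add2,r3:Add1,r4:Mul1
cycle 16: - // r0:5,r1:8,r2:Add2,r3:Add1,r4:Mul1
cycle 17: CDB Add1=108 // r0:5,r1:8,r2:Add2,r3:108,r4:Mul1
cycle 18: - // r0:5,r1:8,r2:Add2,r3:108,r4:Mul1
cycle 19: CDB Add2=216 // r0:5,r1:8,r2:216,r3:108,r4:Mul1

STATUS = VALUE 216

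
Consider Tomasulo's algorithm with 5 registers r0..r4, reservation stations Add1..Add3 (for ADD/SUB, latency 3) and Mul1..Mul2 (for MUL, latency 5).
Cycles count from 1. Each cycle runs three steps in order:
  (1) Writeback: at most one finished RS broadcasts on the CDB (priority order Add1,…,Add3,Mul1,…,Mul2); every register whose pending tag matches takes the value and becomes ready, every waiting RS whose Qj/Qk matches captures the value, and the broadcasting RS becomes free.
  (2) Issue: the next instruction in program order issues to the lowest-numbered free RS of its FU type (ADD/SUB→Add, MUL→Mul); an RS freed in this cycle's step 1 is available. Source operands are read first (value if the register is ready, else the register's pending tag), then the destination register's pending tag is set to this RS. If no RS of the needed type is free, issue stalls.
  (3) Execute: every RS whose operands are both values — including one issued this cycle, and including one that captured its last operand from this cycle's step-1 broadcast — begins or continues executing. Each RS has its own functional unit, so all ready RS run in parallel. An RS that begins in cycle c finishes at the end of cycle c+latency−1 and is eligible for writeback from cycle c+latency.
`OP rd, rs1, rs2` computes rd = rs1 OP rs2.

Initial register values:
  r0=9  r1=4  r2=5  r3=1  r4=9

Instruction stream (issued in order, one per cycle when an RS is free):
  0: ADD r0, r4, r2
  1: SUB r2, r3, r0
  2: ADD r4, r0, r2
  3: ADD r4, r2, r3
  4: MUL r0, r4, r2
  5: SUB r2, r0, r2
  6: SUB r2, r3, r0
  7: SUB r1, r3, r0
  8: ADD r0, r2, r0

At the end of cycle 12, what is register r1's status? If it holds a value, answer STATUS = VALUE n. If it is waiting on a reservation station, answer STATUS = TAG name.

c1: issue ADD r0<-Add1 | r0:Add1,r1:4,r2:5,r3:1,r4:9
c2: issue SUB r2<-Add2 | r0:Add1,r1:4,r2:Add2,r3:1,r4:9
c3: issue ADD r4<-Add3 | r0:Add1,r1:4,r2:Add2,r3:1,r4:Add3
c4: CDB Add1=14; issue ADD r4<-Add1 | r0:14,r1:4,r2:Add2,r3:1,r4:Add1
c5: issue MUL r0<-Mul1 | r0:Mul1,r1:4,r2:Add2,r3:1,r4:Add1
c6: stall | r0:Mul1,r1:4,r2:Add2,r3:1,r4:Add1
c7: CDB Add2=-13; issue SUB r2<-Add2 | r0:Mul1,r1:4,r2:Add2,r3:1,r4:Add1
c8: stall | r0:Mul1,r1:4,r2:Add2,r3:1,r4:Add1
c9: stall | r0:Mul1,r1:4,r2:Add2,r3:1,r4:Add1
c10: CDB Add1=-12; issue SUB r2<-Add1 | r0:Mul1,r1:4,r2:Add1,r3:1,r4:-12
c11: CDB Add3=1; issue SUB r1<-Add3 | r0:Mul1,r1:Add3,r2:Add1,r3:1,r4:-12
c12: stall | r0:Mul1,r1:Add3,r2:Add1,r3:1,r4:-12

STATUS = TAG Add3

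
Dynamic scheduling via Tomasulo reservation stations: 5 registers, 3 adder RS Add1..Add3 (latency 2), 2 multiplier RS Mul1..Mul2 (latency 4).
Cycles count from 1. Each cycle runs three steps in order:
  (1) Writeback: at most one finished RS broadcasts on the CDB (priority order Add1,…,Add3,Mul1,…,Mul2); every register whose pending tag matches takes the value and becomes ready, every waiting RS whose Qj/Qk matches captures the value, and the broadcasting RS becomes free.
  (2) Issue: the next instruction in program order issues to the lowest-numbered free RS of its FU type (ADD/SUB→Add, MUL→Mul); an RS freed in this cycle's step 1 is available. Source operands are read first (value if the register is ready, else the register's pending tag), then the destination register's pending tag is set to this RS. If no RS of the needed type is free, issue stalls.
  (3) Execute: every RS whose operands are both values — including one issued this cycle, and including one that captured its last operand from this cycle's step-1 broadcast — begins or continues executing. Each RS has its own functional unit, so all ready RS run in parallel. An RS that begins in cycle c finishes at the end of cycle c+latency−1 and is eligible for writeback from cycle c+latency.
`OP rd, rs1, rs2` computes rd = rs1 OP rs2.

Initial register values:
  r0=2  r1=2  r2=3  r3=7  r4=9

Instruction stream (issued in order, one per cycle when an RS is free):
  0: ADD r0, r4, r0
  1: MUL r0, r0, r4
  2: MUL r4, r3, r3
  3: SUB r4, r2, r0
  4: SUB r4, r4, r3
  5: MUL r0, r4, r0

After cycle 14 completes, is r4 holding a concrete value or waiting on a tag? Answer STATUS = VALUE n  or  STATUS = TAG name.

STATUS = VALUE -103

  c1: issue ADD r0<-Add1  regs: r0:Add1,r1:2,r2:3,r3:7,r4:9
  c2: issue MUL r0<-Mul1  regs: r0:Mul1,r1:2,r2:3,r3:7,r4:9
  c3: CDB Add1=11; issue MUL r4<-Mul2  regs: r0:Mul1,r1:2,r2:3,r3:7,r4:Mul2
  c4: issue SUB r4<-Add1  regs: r0:Mul1,r1:2,r2:3,r3:7,r4:Add1
  c5: issue SUB r4<-Add2  regs: r0:Mul1,r1:2,r2:3,r3:7,r4:Add2
  c6: stall  regs: r0:Mul1,r1:2,r2:3,r3:7,r4:Add2
  c7: CDB Mul1=99; issue MUL r0<-Mul1  regs: r0:Mul1,r1:2,r2:3,r3:7,r4:Add2
  c8: CDB Mul2=49  regs: r0:Mul1,r1:2,r2:3,r3:7,r4:Add2
  c9: CDB Add1=-96  regs: r0:Mul1,r1:2,r2:3,r3:7,r4:Add2
  c10: -  regs: r0:Mul1,r1:2,r2:3,r3:7,r4:Add2
  c11: CDB Add2=-103  regs: r0:Mul1,r1:2,r2:3,r3:7,r4:-103
  c12: -  regs: r0:Mul1,r1:2,r2:3,r3:7,r4:-103
  c13: -  regs: r0:Mul1,r1:2,r2:3,r3:7,r4:-103
  c14: -  regs: r0:Mul1,r1:2,r2:3,r3:7,r4:-103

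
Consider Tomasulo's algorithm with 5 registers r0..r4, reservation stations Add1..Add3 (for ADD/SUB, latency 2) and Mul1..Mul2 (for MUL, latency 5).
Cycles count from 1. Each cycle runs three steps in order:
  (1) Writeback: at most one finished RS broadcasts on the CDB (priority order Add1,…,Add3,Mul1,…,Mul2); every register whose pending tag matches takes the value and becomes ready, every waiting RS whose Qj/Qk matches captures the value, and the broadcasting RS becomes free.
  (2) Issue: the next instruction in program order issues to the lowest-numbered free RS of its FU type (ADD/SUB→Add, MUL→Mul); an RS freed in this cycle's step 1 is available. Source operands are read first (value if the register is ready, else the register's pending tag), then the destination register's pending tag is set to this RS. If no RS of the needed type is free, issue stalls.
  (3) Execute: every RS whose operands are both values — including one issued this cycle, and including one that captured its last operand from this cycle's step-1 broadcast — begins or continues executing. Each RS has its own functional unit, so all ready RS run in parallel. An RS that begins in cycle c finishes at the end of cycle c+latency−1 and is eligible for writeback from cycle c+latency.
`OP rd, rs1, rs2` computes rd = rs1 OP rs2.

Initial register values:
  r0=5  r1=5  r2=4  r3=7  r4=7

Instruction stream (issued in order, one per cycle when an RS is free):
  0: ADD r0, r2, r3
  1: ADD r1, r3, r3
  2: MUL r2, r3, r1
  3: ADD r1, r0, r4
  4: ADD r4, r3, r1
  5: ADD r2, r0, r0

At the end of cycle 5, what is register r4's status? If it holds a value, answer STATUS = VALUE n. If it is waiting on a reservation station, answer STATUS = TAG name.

cycle 1: issue ADD r0<-Add1 // r0:Add1,r1:5,r2:4,r3:7,r4:7
cycle 2: issue ADD r1<-Add2 // r0:Add1,r1:Add2,r2:4,r3:7,r4:7
cycle 3: CDB Add1=11; issue MUL r2<-Mul1 // r0:11,r1:Add2,r2:Mul1,r3:7,r4:7
cycle 4: CDB Add2=14; issue ADD r1<-Add1 // r0:11,r1:Add1,r2:Mul1,r3:7,r4:7
cycle 5: issue ADD r4<-Add2 // r0:11,r1:Add1,r2:Mul1,r3:7,r4:Add2

STATUS = TAG Add2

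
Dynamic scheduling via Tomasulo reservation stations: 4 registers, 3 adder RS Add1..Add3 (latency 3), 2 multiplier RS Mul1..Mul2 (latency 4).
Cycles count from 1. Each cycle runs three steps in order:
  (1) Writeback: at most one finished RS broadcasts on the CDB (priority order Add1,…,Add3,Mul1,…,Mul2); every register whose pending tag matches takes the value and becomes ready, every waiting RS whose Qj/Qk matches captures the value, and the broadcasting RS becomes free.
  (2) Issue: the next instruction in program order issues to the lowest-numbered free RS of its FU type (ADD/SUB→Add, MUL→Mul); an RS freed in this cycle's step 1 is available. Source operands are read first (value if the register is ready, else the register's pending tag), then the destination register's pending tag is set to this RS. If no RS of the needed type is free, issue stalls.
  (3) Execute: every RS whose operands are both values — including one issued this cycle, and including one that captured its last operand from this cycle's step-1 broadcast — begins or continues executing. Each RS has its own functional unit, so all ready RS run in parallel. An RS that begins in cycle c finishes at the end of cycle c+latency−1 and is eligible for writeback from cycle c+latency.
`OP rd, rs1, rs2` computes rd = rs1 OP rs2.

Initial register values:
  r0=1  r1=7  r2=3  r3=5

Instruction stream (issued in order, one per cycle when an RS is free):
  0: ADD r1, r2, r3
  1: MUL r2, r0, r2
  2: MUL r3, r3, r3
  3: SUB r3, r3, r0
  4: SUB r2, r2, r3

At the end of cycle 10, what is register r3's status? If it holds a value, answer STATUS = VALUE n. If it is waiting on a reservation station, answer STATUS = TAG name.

STATUS = VALUE 24

c1: issue ADD r1<-Add1 | r0:1,r1:Add1,r2:3,r3:5
c2: issue MUL r2<-Mul1 | r0:1,r1:Add1,r2:Mul1,r3:5
c3: issue MUL r3<-Mul2 | r0:1,r1:Add1,r2:Mul1,r3:Mul2
c4: CDB Add1=8; issue SUB r3<-Add1 | r0:1,r1:8,r2:Mul1,r3:Add1
c5: issue SUB r2<-Add2 | r0:1,r1:8,r2:Add2,r3:Add1
c6: CDB Mul1=3 | r0:1,r1:8,r2:Add2,r3:Add1
c7: CDB Mul2=25 | r0:1,r1:8,r2:Add2,r3:Add1
c8: - | r0:1,r1:8,r2:Add2,r3:Add1
c9: - | r0:1,r1:8,r2:Add2,r3:Add1
c10: CDB Add1=24 | r0:1,r1:8,r2:Add2,r3:24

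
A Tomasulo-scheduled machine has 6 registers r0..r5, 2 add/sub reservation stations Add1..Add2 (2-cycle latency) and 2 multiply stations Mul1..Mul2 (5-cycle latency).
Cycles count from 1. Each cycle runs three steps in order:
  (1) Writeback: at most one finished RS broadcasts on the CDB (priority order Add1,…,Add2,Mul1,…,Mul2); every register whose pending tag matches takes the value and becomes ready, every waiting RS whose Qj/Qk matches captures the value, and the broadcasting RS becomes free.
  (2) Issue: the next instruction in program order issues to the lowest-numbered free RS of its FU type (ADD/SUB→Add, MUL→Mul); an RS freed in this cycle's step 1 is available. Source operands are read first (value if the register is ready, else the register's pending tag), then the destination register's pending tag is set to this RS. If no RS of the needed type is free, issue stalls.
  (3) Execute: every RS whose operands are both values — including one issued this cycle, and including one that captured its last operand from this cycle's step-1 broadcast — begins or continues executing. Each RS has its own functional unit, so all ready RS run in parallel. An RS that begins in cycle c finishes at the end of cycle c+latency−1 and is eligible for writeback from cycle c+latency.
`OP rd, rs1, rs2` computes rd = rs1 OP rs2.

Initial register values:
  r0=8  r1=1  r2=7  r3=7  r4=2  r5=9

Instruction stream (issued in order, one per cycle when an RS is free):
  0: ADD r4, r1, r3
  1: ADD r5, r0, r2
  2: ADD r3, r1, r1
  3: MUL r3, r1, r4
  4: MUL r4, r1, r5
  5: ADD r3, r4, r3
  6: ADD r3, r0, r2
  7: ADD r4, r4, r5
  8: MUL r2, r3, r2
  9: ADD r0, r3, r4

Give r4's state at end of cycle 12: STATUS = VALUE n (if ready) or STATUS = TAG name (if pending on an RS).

STATUS = TAG Add2

c1: issue ADD r4<-Add1 | r0:8,r1:1,r2:7,r3:7,r4:Add1,r5:9
c2: issue ADD r5<-Add2 | r0:8,r1:1,r2:7,r3:7,r4:Add1,r5:Add2
c3: CDB Add1=8; issue ADD r3<-Add1 | r0:8,r1:1,r2:7,r3:Add1,r4:8,r5:Add2
c4: CDB Add2=15; issue MUL r3<-Mul1 | r0:8,r1:1,r2:7,r3:Mul1,r4:8,r5:15
c5: CDB Add1=2; issue MUL r4<-Mul2 | r0:8,r1:1,r2:7,r3:Mul1,r4:Mul2,r5:15
c6: issue ADD r3<-Add1 | r0:8,r1:1,r2:7,r3:Add1,r4:Mul2,r5:15
c7: issue ADD r3<-Add2 | r0:8,r1:1,r2:7,r3:Add2,r4:Mul2,r5:15
c8: stall | r0:8,r1:1,r2:7,r3:Add2,r4:Mul2,r5:15
c9: CDB Add2=15; issue ADD r4<-Add2 | r0:8,r1:1,r2:7,r3:15,r4:Add2,r5:15
c10: CDB Mul1=8; issue MUL r2<-Mul1 | r0:8,r1:1,r2:Mul1,r3:15,r4:Add2,r5:15
c11: CDB Mul2=15; stall | r0:8,r1:1,r2:Mul1,r3:15,r4:Add2,r5:15
c12: stall | r0:8,r1:1,r2:Mul1,r3:15,r4:Add2,r5:15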